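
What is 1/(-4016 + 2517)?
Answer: -1/1499 ≈ -0.00066711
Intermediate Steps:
1/(-4016 + 2517) = 1/(-1499) = -1/1499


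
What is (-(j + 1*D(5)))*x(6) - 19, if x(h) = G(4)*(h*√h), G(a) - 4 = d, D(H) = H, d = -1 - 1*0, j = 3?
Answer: -19 - 144*√6 ≈ -371.73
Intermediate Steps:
d = -1 (d = -1 + 0 = -1)
G(a) = 3 (G(a) = 4 - 1 = 3)
x(h) = 3*h^(3/2) (x(h) = 3*(h*√h) = 3*h^(3/2))
(-(j + 1*D(5)))*x(6) - 19 = (-(3 + 1*5))*(3*6^(3/2)) - 19 = (-(3 + 5))*(3*(6*√6)) - 19 = (-1*8)*(18*√6) - 19 = -144*√6 - 19 = -19 - 144*√6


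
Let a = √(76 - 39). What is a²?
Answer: 37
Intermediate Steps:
a = √37 ≈ 6.0828
a² = (√37)² = 37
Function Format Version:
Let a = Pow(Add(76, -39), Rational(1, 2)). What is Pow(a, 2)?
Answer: 37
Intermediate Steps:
a = Pow(37, Rational(1, 2)) ≈ 6.0828
Pow(a, 2) = Pow(Pow(37, Rational(1, 2)), 2) = 37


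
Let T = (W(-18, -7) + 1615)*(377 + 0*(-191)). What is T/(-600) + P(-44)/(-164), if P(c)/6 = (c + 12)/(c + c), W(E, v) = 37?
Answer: -70222051/67650 ≈ -1038.0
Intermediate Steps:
P(c) = 3*(12 + c)/c (P(c) = 6*((c + 12)/(c + c)) = 6*((12 + c)/((2*c))) = 6*((12 + c)*(1/(2*c))) = 6*((12 + c)/(2*c)) = 3*(12 + c)/c)
T = 622804 (T = (37 + 1615)*(377 + 0*(-191)) = 1652*(377 + 0) = 1652*377 = 622804)
T/(-600) + P(-44)/(-164) = 622804/(-600) + (3 + 36/(-44))/(-164) = 622804*(-1/600) + (3 + 36*(-1/44))*(-1/164) = -155701/150 + (3 - 9/11)*(-1/164) = -155701/150 + (24/11)*(-1/164) = -155701/150 - 6/451 = -70222051/67650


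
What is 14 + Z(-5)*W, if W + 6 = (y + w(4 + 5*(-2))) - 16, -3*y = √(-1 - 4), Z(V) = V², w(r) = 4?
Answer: -436 - 25*I*√5/3 ≈ -436.0 - 18.634*I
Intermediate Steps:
y = -I*√5/3 (y = -√(-1 - 4)/3 = -I*√5/3 ≈ -0.74536*I)
W = -18 - I*√5/3 (W = -6 + ((-I*√5/3 + 4) - 16) = -6 + ((4 - I*√5/3) - 16) = -6 + (-12 - I*√5/3) = -18 - I*√5/3 ≈ -18.0 - 0.74536*I)
14 + Z(-5)*W = 14 + (-5)²*(-18 - I*√5/3) = 14 + 25*(-18 - I*√5/3) = 14 + (-450 - 25*I*√5/3) = -436 - 25*I*√5/3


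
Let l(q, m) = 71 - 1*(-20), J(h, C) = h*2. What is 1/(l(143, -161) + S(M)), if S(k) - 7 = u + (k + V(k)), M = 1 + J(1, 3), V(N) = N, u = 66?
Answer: 1/170 ≈ 0.0058824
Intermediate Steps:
J(h, C) = 2*h
l(q, m) = 91 (l(q, m) = 71 + 20 = 91)
M = 3 (M = 1 + 2*1 = 1 + 2 = 3)
S(k) = 73 + 2*k (S(k) = 7 + (66 + (k + k)) = 7 + (66 + 2*k) = 73 + 2*k)
1/(l(143, -161) + S(M)) = 1/(91 + (73 + 2*3)) = 1/(91 + (73 + 6)) = 1/(91 + 79) = 1/170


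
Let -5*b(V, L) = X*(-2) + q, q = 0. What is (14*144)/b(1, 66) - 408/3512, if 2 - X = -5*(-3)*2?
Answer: -79071/439 ≈ -180.12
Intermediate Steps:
X = -28 (X = 2 - (-5*(-3))*2 = 2 - 15*2 = 2 - 1*30 = 2 - 30 = -28)
b(V, L) = -56/5 (b(V, L) = -(-28*(-2) + 0)/5 = -(56 + 0)/5 = -1/5*56 = -56/5)
(14*144)/b(1, 66) - 408/3512 = (14*144)/(-56/5) - 408/3512 = 2016*(-5/56) - 408*1/3512 = -180 - 51/439 = -79071/439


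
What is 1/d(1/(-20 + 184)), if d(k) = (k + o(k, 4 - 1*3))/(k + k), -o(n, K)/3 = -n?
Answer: 1/2 ≈ 0.50000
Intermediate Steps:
o(n, K) = 3*n (o(n, K) = -(-3)*n = 3*n)
d(k) = 2 (d(k) = (k + 3*k)/(k + k) = (4*k)/((2*k)) = (4*k)*(1/(2*k)) = 2)
1/d(1/(-20 + 184)) = 1/2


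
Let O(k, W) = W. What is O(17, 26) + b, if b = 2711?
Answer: 2737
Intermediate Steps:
O(17, 26) + b = 26 + 2711 = 2737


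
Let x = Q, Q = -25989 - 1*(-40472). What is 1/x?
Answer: 1/14483 ≈ 6.9047e-5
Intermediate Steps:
Q = 14483 (Q = -25989 + 40472 = 14483)
x = 14483
1/x = 1/14483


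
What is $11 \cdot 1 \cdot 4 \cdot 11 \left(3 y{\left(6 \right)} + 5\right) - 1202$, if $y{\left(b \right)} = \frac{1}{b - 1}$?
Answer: $\frac{7542}{5} \approx 1508.4$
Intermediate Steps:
$y{\left(b \right)} = \frac{1}{-1 + b}$
$11 \cdot 1 \cdot 4 \cdot 11 \left(3 y{\left(6 \right)} + 5\right) - 1202 = 11 \cdot 1 \cdot 4 \cdot 11 \left(\frac{3}{-1 + 6} + 5\right) - 1202 = 11 \cdot 4 \cdot 11 \left(\frac{3}{5} + 5\right) - 1202 = 44 \cdot 11 \left(3 \cdot \frac{1}{5} + 5\right) - 1202 = 44 \cdot 11 \left(\frac{3}{5} + 5\right) - 1202 = 44 \cdot 11 \cdot \frac{28}{5} - 1202 = 44 \cdot \frac{308}{5} - 1202 = \frac{13552}{5} - 1202 = \frac{7542}{5}$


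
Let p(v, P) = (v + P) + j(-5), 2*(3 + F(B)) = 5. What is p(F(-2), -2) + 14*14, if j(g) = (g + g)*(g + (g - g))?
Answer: 487/2 ≈ 243.50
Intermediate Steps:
j(g) = 2*g² (j(g) = (2*g)*(g + 0) = (2*g)*g = 2*g²)
F(B) = -½ (F(B) = -3 + (½)*5 = -3 + 5/2 = -½)
p(v, P) = 50 + P + v (p(v, P) = (v + P) + 2*(-5)² = (P + v) + 2*25 = (P + v) + 50 = 50 + P + v)
p(F(-2), -2) + 14*14 = (50 - 2 - ½) + 14*14 = 95/2 + 196 = 487/2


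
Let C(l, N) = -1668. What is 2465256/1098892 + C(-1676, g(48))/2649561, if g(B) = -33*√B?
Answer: 544167766730/242631782201 ≈ 2.2428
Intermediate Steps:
2465256/1098892 + C(-1676, g(48))/2649561 = 2465256/1098892 - 1668/2649561 = 2465256*(1/1098892) - 1668*1/2649561 = 616314/274723 - 556/883187 = 544167766730/242631782201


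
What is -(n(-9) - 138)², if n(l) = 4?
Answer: -17956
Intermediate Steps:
-(n(-9) - 138)² = -(4 - 138)² = -1*(-134)² = -1*17956 = -17956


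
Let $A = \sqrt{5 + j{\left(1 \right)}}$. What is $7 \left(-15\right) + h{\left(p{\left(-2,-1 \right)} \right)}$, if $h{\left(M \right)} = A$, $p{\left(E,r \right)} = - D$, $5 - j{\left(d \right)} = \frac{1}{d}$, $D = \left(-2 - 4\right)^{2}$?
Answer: $-102$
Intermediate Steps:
$D = 36$ ($D = \left(-6\right)^{2} = 36$)
$j{\left(d \right)} = 5 - \frac{1}{d}$
$A = 3$ ($A = \sqrt{5 + \left(5 - 1^{-1}\right)} = \sqrt{5 + \left(5 - 1\right)} = \sqrt{5 + 4} = \sqrt{9} = 3$)
$p{\left(E,r \right)} = -36$ ($p{\left(E,r \right)} = \left(-1\right) 36 = -36$)
$h{\left(M \right)} = 3$
$7 \left(-15\right) + h{\left(p{\left(-2,-1 \right)} \right)} = 7 \left(-15\right) + 3 = -105 + 3 = -102$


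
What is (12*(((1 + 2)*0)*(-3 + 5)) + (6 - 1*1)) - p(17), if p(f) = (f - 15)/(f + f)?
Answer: 84/17 ≈ 4.9412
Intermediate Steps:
p(f) = (-15 + f)/(2*f) (p(f) = (-15 + f)/((2*f)) = (-15 + f)*(1/(2*f)) = (-15 + f)/(2*f))
(12*(((1 + 2)*0)*(-3 + 5)) + (6 - 1*1)) - p(17) = (12*(((1 + 2)*0)*(-3 + 5)) + (6 - 1*1)) - (-15 + 17)/(2*17) = (12*((3*0)*2) + (6 - 1)) - 2/(2*17) = (12*(0*2) + 5) - 1*1/17 = (12*0 + 5) - 1/17 = (0 + 5) - 1/17 = 5 - 1/17 = 84/17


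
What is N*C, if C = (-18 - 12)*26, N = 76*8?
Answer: -474240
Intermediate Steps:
N = 608
C = -780 (C = -30*26 = -780)
N*C = 608*(-780) = -474240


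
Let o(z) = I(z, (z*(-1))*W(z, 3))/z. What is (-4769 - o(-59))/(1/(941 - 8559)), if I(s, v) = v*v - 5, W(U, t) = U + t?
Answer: -81017734720/59 ≈ -1.3732e+9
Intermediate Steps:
I(s, v) = -5 + v**2 (I(s, v) = v**2 - 5 = -5 + v**2)
o(z) = (-5 + z**2*(3 + z)**2)/z (o(z) = (-5 + ((z*(-1))*(z + 3))**2)/z = (-5 + ((-z)*(3 + z))**2)/z = (-5 + (-z*(3 + z))**2)/z = (-5 + z**2*(3 + z)**2)/z)
(-4769 - o(-59))/(1/(941 - 8559)) = (-4769 - (-5/(-59) - 59*(3 - 59)**2))/(1/(941 - 8559)) = (-4769 - (-5*(-1/59) - 59*(-56)**2))/(1/(-7618)) = (-4769 - (5/59 - 59*3136))/(-1/7618) = (-4769 - (5/59 - 185024))*(-7618) = (-4769 - 1*(-10916411/59))*(-7618) = (-4769 + 10916411/59)*(-7618) = (10635040/59)*(-7618) = -81017734720/59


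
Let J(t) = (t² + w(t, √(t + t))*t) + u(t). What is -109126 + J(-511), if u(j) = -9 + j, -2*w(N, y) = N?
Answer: 41829/2 ≈ 20915.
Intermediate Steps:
w(N, y) = -N/2
J(t) = -9 + t + t²/2 (J(t) = (t² + (-t/2)*t) + (-9 + t) = (t² - t²/2) + (-9 + t) = t²/2 + (-9 + t) = -9 + t + t²/2)
-109126 + J(-511) = -109126 + (-9 - 511 + (½)*(-511)²) = -109126 + (-9 - 511 + (½)*261121) = -109126 + (-9 - 511 + 261121/2) = -109126 + 260081/2 = 41829/2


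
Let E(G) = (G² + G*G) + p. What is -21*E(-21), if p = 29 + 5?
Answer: -19236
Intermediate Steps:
p = 34
E(G) = 34 + 2*G² (E(G) = (G² + G*G) + 34 = (G² + G²) + 34 = 2*G² + 34 = 34 + 2*G²)
-21*E(-21) = -21*(34 + 2*(-21)²) = -21*(34 + 2*441) = -21*(34 + 882) = -21*916 = -19236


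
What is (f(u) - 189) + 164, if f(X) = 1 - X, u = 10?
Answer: -34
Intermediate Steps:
(f(u) - 189) + 164 = ((1 - 1*10) - 189) + 164 = ((1 - 10) - 189) + 164 = (-9 - 189) + 164 = -198 + 164 = -34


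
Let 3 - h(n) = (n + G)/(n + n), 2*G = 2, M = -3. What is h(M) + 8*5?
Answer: 128/3 ≈ 42.667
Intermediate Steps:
G = 1 (G = (½)*2 = 1)
h(n) = 3 - (1 + n)/(2*n) (h(n) = 3 - (n + 1)/(n + n) = 3 - (1 + n)/(2*n))
h(M) + 8*5 = (½)*(-1 + 5*(-3))/(-3) + 8*5 = (½)*(-⅓)*(-1 - 15) + 40 = (½)*(-⅓)*(-16) + 40 = 8/3 + 40 = 128/3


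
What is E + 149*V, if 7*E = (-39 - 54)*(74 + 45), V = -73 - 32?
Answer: -17226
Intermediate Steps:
V = -105
E = -1581 (E = ((-39 - 54)*(74 + 45))/7 = (-93*119)/7 = (⅐)*(-11067) = -1581)
E + 149*V = -1581 + 149*(-105) = -1581 - 15645 = -17226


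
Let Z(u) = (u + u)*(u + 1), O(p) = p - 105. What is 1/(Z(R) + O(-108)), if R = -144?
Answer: 1/40971 ≈ 2.4408e-5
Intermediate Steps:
O(p) = -105 + p
Z(u) = 2*u*(1 + u) (Z(u) = (2*u)*(1 + u) = 2*u*(1 + u))
1/(Z(R) + O(-108)) = 1/(2*(-144)*(1 - 144) + (-105 - 108)) = 1/(2*(-144)*(-143) - 213) = 1/(41184 - 213) = 1/40971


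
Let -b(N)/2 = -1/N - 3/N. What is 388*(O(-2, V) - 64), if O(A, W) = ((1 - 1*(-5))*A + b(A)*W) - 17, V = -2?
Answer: -32980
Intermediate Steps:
b(N) = 8/N (b(N) = -2*(-1/N - 3/N) = -(-8)/N = 8/N)
O(A, W) = -17 + 6*A + 8*W/A (O(A, W) = ((1 - 1*(-5))*A + (8/A)*W) - 17 = ((1 + 5)*A + 8*W/A) - 17 = (6*A + 8*W/A) - 17 = -17 + 6*A + 8*W/A)
388*(O(-2, V) - 64) = 388*((-17 + 6*(-2) + 8*(-2)/(-2)) - 64) = 388*((-17 - 12 + 8*(-2)*(-½)) - 64) = 388*((-17 - 12 + 8) - 64) = 388*(-21 - 64) = 388*(-85) = -32980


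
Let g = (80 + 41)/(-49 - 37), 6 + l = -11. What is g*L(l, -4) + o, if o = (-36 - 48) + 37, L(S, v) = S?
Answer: -1985/86 ≈ -23.081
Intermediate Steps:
l = -17 (l = -6 - 11 = -17)
o = -47 (o = -84 + 37 = -47)
g = -121/86 (g = 121/(-86) = 121*(-1/86) = -121/86 ≈ -1.4070)
g*L(l, -4) + o = -121/86*(-17) - 47 = 2057/86 - 47 = -1985/86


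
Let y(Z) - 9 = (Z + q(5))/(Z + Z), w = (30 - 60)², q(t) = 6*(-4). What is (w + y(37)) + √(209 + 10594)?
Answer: 67279/74 + √10803 ≈ 1013.1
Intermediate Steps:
q(t) = -24
w = 900 (w = (-30)² = 900)
y(Z) = 9 + (-24 + Z)/(2*Z) (y(Z) = 9 + (Z - 24)/(Z + Z) = 9 + (-24 + Z)/((2*Z)) = 9 + (-24 + Z)*(1/(2*Z)) = 9 + (-24 + Z)/(2*Z))
(w + y(37)) + √(209 + 10594) = (900 + (19/2 - 12/37)) + √(209 + 10594) = (900 + (19/2 - 12*1/37)) + √10803 = (900 + (19/2 - 12/37)) + √10803 = (900 + 679/74) + √10803 = 67279/74 + √10803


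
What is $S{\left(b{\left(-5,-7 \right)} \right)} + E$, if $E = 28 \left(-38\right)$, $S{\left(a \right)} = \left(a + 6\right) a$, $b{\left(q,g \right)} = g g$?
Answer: $1631$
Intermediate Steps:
$b{\left(q,g \right)} = g^{2}$
$S{\left(a \right)} = a \left(6 + a\right)$ ($S{\left(a \right)} = \left(6 + a\right) a = a \left(6 + a\right)$)
$E = -1064$
$S{\left(b{\left(-5,-7 \right)} \right)} + E = \left(-7\right)^{2} \left(6 + \left(-7\right)^{2}\right) - 1064 = 49 \left(6 + 49\right) - 1064 = 49 \cdot 55 - 1064 = 2695 - 1064 = 1631$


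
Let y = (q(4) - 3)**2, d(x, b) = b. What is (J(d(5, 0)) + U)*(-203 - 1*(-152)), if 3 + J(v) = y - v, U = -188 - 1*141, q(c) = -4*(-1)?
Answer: 16881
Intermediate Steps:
q(c) = 4
U = -329 (U = -188 - 141 = -329)
y = 1 (y = (4 - 3)**2 = 1**2 = 1)
J(v) = -2 - v (J(v) = -3 + (1 - v) = -2 - v)
(J(d(5, 0)) + U)*(-203 - 1*(-152)) = ((-2 - 1*0) - 329)*(-203 - 1*(-152)) = ((-2 + 0) - 329)*(-203 + 152) = (-2 - 329)*(-51) = -331*(-51) = 16881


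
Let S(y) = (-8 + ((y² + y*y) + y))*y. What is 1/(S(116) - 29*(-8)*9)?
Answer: 1/3136408 ≈ 3.1884e-7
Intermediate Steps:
S(y) = y*(-8 + y + 2*y²) (S(y) = (-8 + ((y² + y²) + y))*y = (-8 + (2*y² + y))*y = (-8 + (y + 2*y²))*y = (-8 + y + 2*y²)*y = y*(-8 + y + 2*y²))
1/(S(116) - 29*(-8)*9) = 1/(116*(-8 + 116 + 2*116²) - 29*(-8)*9) = 1/(116*(-8 + 116 + 2*13456) + 232*9) = 1/(116*(-8 + 116 + 26912) + 2088) = 1/(116*27020 + 2088) = 1/(3134320 + 2088) = 1/3136408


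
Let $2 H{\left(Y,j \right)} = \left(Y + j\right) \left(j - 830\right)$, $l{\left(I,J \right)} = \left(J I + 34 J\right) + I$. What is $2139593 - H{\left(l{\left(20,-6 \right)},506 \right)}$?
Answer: $2172317$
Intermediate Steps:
$l{\left(I,J \right)} = I + 34 J + I J$ ($l{\left(I,J \right)} = \left(I J + 34 J\right) + I = \left(34 J + I J\right) + I = I + 34 J + I J$)
$H{\left(Y,j \right)} = \frac{\left(-830 + j\right) \left(Y + j\right)}{2}$ ($H{\left(Y,j \right)} = \frac{\left(Y + j\right) \left(j - 830\right)}{2} = \frac{\left(Y + j\right) \left(-830 + j\right)}{2} = \frac{\left(-830 + j\right) \left(Y + j\right)}{2}$)
$2139593 - H{\left(l{\left(20,-6 \right)},506 \right)} = 2139593 - \left(\frac{506^{2}}{2} - 415 \left(20 + 34 \left(-6\right) + 20 \left(-6\right)\right) - 209990 + \frac{1}{2} \left(20 + 34 \left(-6\right) + 20 \left(-6\right)\right) 506\right) = 2139593 - \left(\frac{1}{2} \cdot 256036 - 415 \left(20 - 204 - 120\right) - 209990 + \frac{1}{2} \left(20 - 204 - 120\right) 506\right) = 2139593 - \left(128018 - -126160 - 209990 + \frac{1}{2} \left(-304\right) 506\right) = 2139593 - \left(128018 + 126160 - 209990 - 76912\right) = 2139593 - -32724 = 2139593 + 32724 = 2172317$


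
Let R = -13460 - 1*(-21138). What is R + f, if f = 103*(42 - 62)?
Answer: 5618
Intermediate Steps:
R = 7678 (R = -13460 + 21138 = 7678)
f = -2060 (f = 103*(-20) = -2060)
R + f = 7678 - 2060 = 5618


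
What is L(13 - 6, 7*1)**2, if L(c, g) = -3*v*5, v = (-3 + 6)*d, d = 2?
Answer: 8100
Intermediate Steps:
v = 6 (v = (-3 + 6)*2 = 3*2 = 6)
L(c, g) = -90 (L(c, g) = -3*6*5 = -18*5 = -90)
L(13 - 6, 7*1)**2 = (-90)**2 = 8100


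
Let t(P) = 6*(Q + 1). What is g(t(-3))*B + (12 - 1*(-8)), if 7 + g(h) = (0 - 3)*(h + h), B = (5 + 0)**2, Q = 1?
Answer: -1955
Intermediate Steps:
t(P) = 12 (t(P) = 6*(1 + 1) = 6*2 = 12)
B = 25 (B = 5**2 = 25)
g(h) = -7 - 6*h (g(h) = -7 + (0 - 3)*(h + h) = -7 - 6*h)
g(t(-3))*B + (12 - 1*(-8)) = (-7 - 6*12)*25 + (12 - 1*(-8)) = (-7 - 72)*25 + (12 + 8) = -79*25 + 20 = -1975 + 20 = -1955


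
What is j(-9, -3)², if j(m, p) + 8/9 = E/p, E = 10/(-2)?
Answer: 49/81 ≈ 0.60494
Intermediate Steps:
E = -5 (E = 10*(-½) = -5)
j(m, p) = -8/9 - 5/p
j(-9, -3)² = (-8/9 - 5/(-3))² = (-8/9 - 5*(-⅓))² = (-8/9 + 5/3)² = (7/9)² = 49/81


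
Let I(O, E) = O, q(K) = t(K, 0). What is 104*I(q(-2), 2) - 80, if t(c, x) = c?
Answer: -288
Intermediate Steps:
q(K) = K
104*I(q(-2), 2) - 80 = 104*(-2) - 80 = -208 - 80 = -288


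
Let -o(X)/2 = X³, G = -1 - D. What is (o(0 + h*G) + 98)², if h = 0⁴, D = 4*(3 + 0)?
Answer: 9604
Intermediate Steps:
D = 12 (D = 4*3 = 12)
h = 0
G = -13 (G = -1 - 1*12 = -1 - 12 = -13)
o(X) = -2*X³
(o(0 + h*G) + 98)² = (-2*(0 + 0*(-13))³ + 98)² = (-2*(0 + 0)³ + 98)² = (-2*0³ + 98)² = (-2*0 + 98)² = (0 + 98)² = 98² = 9604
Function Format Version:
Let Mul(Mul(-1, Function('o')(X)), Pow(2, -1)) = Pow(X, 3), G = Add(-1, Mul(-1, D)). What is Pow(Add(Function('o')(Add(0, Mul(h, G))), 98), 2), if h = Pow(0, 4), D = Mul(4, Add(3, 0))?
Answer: 9604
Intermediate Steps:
D = 12 (D = Mul(4, 3) = 12)
h = 0
G = -13 (G = Add(-1, Mul(-1, 12)) = Add(-1, -12) = -13)
Function('o')(X) = Mul(-2, Pow(X, 3))
Pow(Add(Function('o')(Add(0, Mul(h, G))), 98), 2) = Pow(Add(Mul(-2, Pow(Add(0, Mul(0, -13)), 3)), 98), 2) = Pow(Add(Mul(-2, Pow(Add(0, 0), 3)), 98), 2) = Pow(Add(Mul(-2, Pow(0, 3)), 98), 2) = Pow(Add(Mul(-2, 0), 98), 2) = Pow(Add(0, 98), 2) = Pow(98, 2) = 9604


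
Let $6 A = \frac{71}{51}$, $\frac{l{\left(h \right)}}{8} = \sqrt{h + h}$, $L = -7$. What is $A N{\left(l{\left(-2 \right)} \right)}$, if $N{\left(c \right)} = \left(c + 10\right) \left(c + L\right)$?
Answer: $- \frac{11573}{153} + \frac{568 i}{51} \approx -75.641 + 11.137 i$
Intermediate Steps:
$l{\left(h \right)} = 8 \sqrt{2} \sqrt{h}$ ($l{\left(h \right)} = 8 \sqrt{h + h} = 8 \sqrt{2 h} = 8 \sqrt{2} \sqrt{h}$)
$N{\left(c \right)} = \left(-7 + c\right) \left(10 + c\right)$ ($N{\left(c \right)} = \left(c + 10\right) \left(c - 7\right) = \left(10 + c\right) \left(-7 + c\right) = \left(-7 + c\right) \left(10 + c\right)$)
$A = \frac{71}{306}$ ($A = \frac{71 \cdot \frac{1}{51}}{6} = \frac{1}{6} \cdot \frac{71}{51} = \frac{71}{306} \approx 0.23203$)
$A N{\left(l{\left(-2 \right)} \right)} = \frac{71 \left(-70 + \left(8 \sqrt{2} \sqrt{-2}\right)^{2} + 3 \cdot 8 \sqrt{2} \sqrt{-2}\right)}{306} = \frac{71 \left(-70 + \left(8 \sqrt{2} i \sqrt{2}\right)^{2} + 3 \cdot 8 \sqrt{2} i \sqrt{2}\right)}{306} = \frac{71 \left(-70 + \left(16 i\right)^{2} + 3 \cdot 16 i\right)}{306} = \frac{71 \left(-70 - 256 + 48 i\right)}{306} = \frac{71 \left(-326 + 48 i\right)}{306} = - \frac{11573}{153} + \frac{568 i}{51}$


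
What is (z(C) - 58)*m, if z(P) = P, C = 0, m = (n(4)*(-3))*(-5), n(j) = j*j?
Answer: -13920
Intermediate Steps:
n(j) = j²
m = 240 (m = (4²*(-3))*(-5) = (16*(-3))*(-5) = -48*(-5) = 240)
(z(C) - 58)*m = (0 - 58)*240 = -58*240 = -13920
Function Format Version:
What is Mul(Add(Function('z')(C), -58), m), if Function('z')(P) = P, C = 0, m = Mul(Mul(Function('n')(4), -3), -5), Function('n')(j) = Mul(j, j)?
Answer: -13920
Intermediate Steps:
Function('n')(j) = Pow(j, 2)
m = 240 (m = Mul(Mul(Pow(4, 2), -3), -5) = Mul(Mul(16, -3), -5) = Mul(-48, -5) = 240)
Mul(Add(Function('z')(C), -58), m) = Mul(Add(0, -58), 240) = Mul(-58, 240) = -13920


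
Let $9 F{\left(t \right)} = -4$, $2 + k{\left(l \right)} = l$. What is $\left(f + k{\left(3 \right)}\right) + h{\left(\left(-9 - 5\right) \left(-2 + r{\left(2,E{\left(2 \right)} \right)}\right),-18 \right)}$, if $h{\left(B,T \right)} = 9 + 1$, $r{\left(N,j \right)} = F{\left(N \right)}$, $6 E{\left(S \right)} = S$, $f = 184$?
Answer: $195$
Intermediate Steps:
$k{\left(l \right)} = -2 + l$
$E{\left(S \right)} = \frac{S}{6}$
$F{\left(t \right)} = - \frac{4}{9}$ ($F{\left(t \right)} = \frac{1}{9} \left(-4\right) = - \frac{4}{9}$)
$r{\left(N,j \right)} = - \frac{4}{9}$
$h{\left(B,T \right)} = 10$
$\left(f + k{\left(3 \right)}\right) + h{\left(\left(-9 - 5\right) \left(-2 + r{\left(2,E{\left(2 \right)} \right)}\right),-18 \right)} = \left(184 + \left(-2 + 3\right)\right) + 10 = \left(184 + 1\right) + 10 = 185 + 10 = 195$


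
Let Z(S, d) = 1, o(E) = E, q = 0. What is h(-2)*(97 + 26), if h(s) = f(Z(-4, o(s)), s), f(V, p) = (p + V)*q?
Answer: 0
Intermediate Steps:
f(V, p) = 0 (f(V, p) = (p + V)*0 = (V + p)*0 = 0)
h(s) = 0
h(-2)*(97 + 26) = 0*(97 + 26) = 0*123 = 0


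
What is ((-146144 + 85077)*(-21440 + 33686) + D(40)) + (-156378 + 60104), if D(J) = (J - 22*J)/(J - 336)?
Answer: -27673141867/37 ≈ -7.4792e+8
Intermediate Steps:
D(J) = -21*J/(-336 + J) (D(J) = (-21*J)/(-336 + J) = -21*J/(-336 + J))
((-146144 + 85077)*(-21440 + 33686) + D(40)) + (-156378 + 60104) = ((-146144 + 85077)*(-21440 + 33686) - 21*40/(-336 + 40)) + (-156378 + 60104) = (-61067*12246 - 21*40/(-296)) - 96274 = (-747826482 - 21*40*(-1/296)) - 96274 = (-747826482 + 105/37) - 96274 = -27669579729/37 - 96274 = -27673141867/37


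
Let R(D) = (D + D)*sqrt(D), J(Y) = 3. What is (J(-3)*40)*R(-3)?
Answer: -720*I*sqrt(3) ≈ -1247.1*I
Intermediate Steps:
R(D) = 2*D**(3/2) (R(D) = (2*D)*sqrt(D) = 2*D**(3/2))
(J(-3)*40)*R(-3) = (3*40)*(2*(-3)**(3/2)) = 120*(2*(-3*I*sqrt(3))) = 120*(-6*I*sqrt(3)) = -720*I*sqrt(3)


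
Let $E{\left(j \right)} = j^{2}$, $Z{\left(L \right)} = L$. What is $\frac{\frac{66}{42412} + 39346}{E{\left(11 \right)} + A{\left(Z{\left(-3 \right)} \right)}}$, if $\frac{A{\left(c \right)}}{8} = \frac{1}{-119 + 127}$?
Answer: $\frac{834371309}{2587132} \approx 322.51$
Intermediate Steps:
$A{\left(c \right)} = 1$ ($A{\left(c \right)} = \frac{8}{-119 + 127} = \frac{8}{8} = 8 \cdot \frac{1}{8} = 1$)
$\frac{\frac{66}{42412} + 39346}{E{\left(11 \right)} + A{\left(Z{\left(-3 \right)} \right)}} = \frac{\frac{66}{42412} + 39346}{11^{2} + 1} = \frac{66 \cdot \frac{1}{42412} + 39346}{121 + 1} = \frac{\frac{33}{21206} + 39346}{122} = \frac{834371309}{21206} \cdot \frac{1}{122} = \frac{834371309}{2587132}$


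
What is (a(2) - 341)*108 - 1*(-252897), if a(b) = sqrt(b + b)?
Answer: 216285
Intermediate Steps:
a(b) = sqrt(2)*sqrt(b) (a(b) = sqrt(2*b) = sqrt(2)*sqrt(b))
(a(2) - 341)*108 - 1*(-252897) = (sqrt(2)*sqrt(2) - 341)*108 - 1*(-252897) = (2 - 341)*108 + 252897 = -339*108 + 252897 = -36612 + 252897 = 216285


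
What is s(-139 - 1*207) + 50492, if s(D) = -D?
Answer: 50838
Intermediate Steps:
s(-139 - 1*207) + 50492 = -(-139 - 1*207) + 50492 = -(-139 - 207) + 50492 = -1*(-346) + 50492 = 346 + 50492 = 50838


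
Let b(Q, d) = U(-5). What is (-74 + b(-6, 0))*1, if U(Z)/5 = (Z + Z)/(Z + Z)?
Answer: -69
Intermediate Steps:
U(Z) = 5 (U(Z) = 5*((Z + Z)/(Z + Z)) = 5*((2*Z)/((2*Z))) = 5*((2*Z)*(1/(2*Z))) = 5*1 = 5)
b(Q, d) = 5
(-74 + b(-6, 0))*1 = (-74 + 5)*1 = -69*1 = -69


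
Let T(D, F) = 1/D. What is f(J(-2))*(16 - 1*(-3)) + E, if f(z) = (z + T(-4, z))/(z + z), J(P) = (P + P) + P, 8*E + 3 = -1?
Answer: 451/48 ≈ 9.3958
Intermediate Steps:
E = -½ (E = -3/8 + (⅛)*(-1) = -3/8 - ⅛ = -½ ≈ -0.50000)
J(P) = 3*P (J(P) = 2*P + P = 3*P)
f(z) = (-¼ + z)/(2*z) (f(z) = (z + 1/(-4))/(z + z) = (z - ¼)/((2*z)) = (-¼ + z)*(1/(2*z)) = (-¼ + z)/(2*z))
f(J(-2))*(16 - 1*(-3)) + E = ((-1 + 4*(3*(-2)))/(8*((3*(-2)))))*(16 - 1*(-3)) - ½ = ((⅛)*(-1 + 4*(-6))/(-6))*(16 + 3) - ½ = ((⅛)*(-⅙)*(-1 - 24))*19 - ½ = ((⅛)*(-⅙)*(-25))*19 - ½ = (25/48)*19 - ½ = 475/48 - ½ = 451/48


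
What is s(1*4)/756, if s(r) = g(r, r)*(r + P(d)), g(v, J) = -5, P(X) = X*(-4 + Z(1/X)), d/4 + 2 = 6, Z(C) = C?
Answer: 295/756 ≈ 0.39021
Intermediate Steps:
d = 16 (d = -8 + 4*6 = -8 + 24 = 16)
P(X) = X*(-4 + 1/X)
s(r) = 315 - 5*r (s(r) = -5*(r + (1 - 4*16)) = -5*(r + (1 - 64)) = -5*(r - 63) = -5*(-63 + r) = 315 - 5*r)
s(1*4)/756 = (315 - 5*4)/756 = (315 - 5*4)*(1/756) = (315 - 20)*(1/756) = 295*(1/756) = 295/756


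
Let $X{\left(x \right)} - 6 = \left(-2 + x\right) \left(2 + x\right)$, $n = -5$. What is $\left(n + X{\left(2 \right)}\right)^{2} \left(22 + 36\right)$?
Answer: $58$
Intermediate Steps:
$X{\left(x \right)} = 6 + \left(-2 + x\right) \left(2 + x\right)$
$\left(n + X{\left(2 \right)}\right)^{2} \left(22 + 36\right) = \left(-5 + \left(2 + 2^{2}\right)\right)^{2} \left(22 + 36\right) = \left(-5 + \left(2 + 4\right)\right)^{2} \cdot 58 = \left(-5 + 6\right)^{2} \cdot 58 = 1^{2} \cdot 58 = 1 \cdot 58 = 58$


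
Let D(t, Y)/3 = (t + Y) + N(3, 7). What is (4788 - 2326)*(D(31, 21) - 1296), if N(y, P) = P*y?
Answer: -2651574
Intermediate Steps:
D(t, Y) = 63 + 3*Y + 3*t (D(t, Y) = 3*((t + Y) + 7*3) = 3*((Y + t) + 21) = 3*(21 + Y + t) = 63 + 3*Y + 3*t)
(4788 - 2326)*(D(31, 21) - 1296) = (4788 - 2326)*((63 + 3*21 + 3*31) - 1296) = 2462*((63 + 63 + 93) - 1296) = 2462*(219 - 1296) = 2462*(-1077) = -2651574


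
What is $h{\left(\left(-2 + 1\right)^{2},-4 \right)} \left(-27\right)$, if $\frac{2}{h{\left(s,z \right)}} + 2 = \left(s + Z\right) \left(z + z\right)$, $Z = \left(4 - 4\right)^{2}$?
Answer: $\frac{27}{5} \approx 5.4$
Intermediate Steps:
$Z = 0$ ($Z = 0^{2} = 0$)
$h{\left(s,z \right)} = \frac{2}{-2 + 2 s z}$ ($h{\left(s,z \right)} = \frac{2}{-2 + \left(s + 0\right) \left(z + z\right)} = \frac{2}{-2 + s 2 z} = \frac{2}{-2 + 2 s z}$)
$h{\left(\left(-2 + 1\right)^{2},-4 \right)} \left(-27\right) = \frac{1}{-1 + \left(-2 + 1\right)^{2} \left(-4\right)} \left(-27\right) = \frac{1}{-1 + \left(-1\right)^{2} \left(-4\right)} \left(-27\right) = \frac{1}{-1 + 1 \left(-4\right)} \left(-27\right) = \frac{1}{-1 - 4} \left(-27\right) = \frac{1}{-5} \left(-27\right) = \left(- \frac{1}{5}\right) \left(-27\right) = \frac{27}{5}$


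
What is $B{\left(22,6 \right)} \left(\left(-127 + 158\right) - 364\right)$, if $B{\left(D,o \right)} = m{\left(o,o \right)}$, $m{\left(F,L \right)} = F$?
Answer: $-1998$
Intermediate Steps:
$B{\left(D,o \right)} = o$
$B{\left(22,6 \right)} \left(\left(-127 + 158\right) - 364\right) = 6 \left(\left(-127 + 158\right) - 364\right) = 6 \left(31 - 364\right) = 6 \left(-333\right) = -1998$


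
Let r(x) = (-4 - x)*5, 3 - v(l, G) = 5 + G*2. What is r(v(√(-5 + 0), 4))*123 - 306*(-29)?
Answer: 12564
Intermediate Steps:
v(l, G) = -2 - 2*G (v(l, G) = 3 - (5 + G*2) = 3 - (5 + 2*G) = 3 + (-5 - 2*G) = -2 - 2*G)
r(x) = -20 - 5*x
r(v(√(-5 + 0), 4))*123 - 306*(-29) = (-20 - 5*(-2 - 2*4))*123 - 306*(-29) = (-20 - 5*(-2 - 8))*123 - 1*(-8874) = (-20 - 5*(-10))*123 + 8874 = (-20 + 50)*123 + 8874 = 30*123 + 8874 = 3690 + 8874 = 12564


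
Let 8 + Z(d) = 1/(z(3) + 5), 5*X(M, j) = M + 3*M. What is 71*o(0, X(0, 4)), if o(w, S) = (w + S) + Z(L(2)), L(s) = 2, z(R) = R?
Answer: -4473/8 ≈ -559.13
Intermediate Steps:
X(M, j) = 4*M/5 (X(M, j) = (M + 3*M)/5 = (4*M)/5 = 4*M/5)
Z(d) = -63/8 (Z(d) = -8 + 1/(3 + 5) = -8 + 1/8 = -8 + ⅛ = -63/8)
o(w, S) = -63/8 + S + w (o(w, S) = (w + S) - 63/8 = (S + w) - 63/8 = -63/8 + S + w)
71*o(0, X(0, 4)) = 71*(-63/8 + (⅘)*0 + 0) = 71*(-63/8 + 0 + 0) = 71*(-63/8) = -4473/8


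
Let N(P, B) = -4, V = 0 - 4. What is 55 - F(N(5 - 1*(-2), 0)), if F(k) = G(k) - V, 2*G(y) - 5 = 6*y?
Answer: 121/2 ≈ 60.500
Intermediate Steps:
V = -4
G(y) = 5/2 + 3*y (G(y) = 5/2 + (6*y)/2 = 5/2 + 3*y)
F(k) = 13/2 + 3*k (F(k) = (5/2 + 3*k) - 1*(-4) = (5/2 + 3*k) + 4 = 13/2 + 3*k)
55 - F(N(5 - 1*(-2), 0)) = 55 - (13/2 + 3*(-4)) = 55 - (13/2 - 12) = 55 - 1*(-11/2) = 55 + 11/2 = 121/2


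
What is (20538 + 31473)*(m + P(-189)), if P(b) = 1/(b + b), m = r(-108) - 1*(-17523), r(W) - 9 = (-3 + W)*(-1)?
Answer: 38540457287/42 ≈ 9.1763e+8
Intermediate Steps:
r(W) = 12 - W (r(W) = 9 + (-3 + W)*(-1) = 9 + (3 - W) = 12 - W)
m = 17643 (m = (12 - 1*(-108)) - 1*(-17523) = (12 + 108) + 17523 = 120 + 17523 = 17643)
P(b) = 1/(2*b)
(20538 + 31473)*(m + P(-189)) = (20538 + 31473)*(17643 + (½)/(-189)) = 52011*(17643 + (½)*(-1/189)) = 52011*(17643 - 1/378) = 52011*(6669053/378) = 38540457287/42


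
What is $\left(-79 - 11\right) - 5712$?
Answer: $-5802$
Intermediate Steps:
$\left(-79 - 11\right) - 5712 = -90 - 5712 = -5802$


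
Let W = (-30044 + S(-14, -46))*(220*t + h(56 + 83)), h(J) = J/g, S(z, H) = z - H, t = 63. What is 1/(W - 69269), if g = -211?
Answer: -211/87779337611 ≈ -2.4038e-9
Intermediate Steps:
h(J) = -J/211 (h(J) = J/(-211) = J*(-1/211) = -J/211)
W = -87764721852/211 (W = (-30044 + (-14 - 1*(-46)))*(220*63 - (56 + 83)/211) = (-30044 + (-14 + 46))*(13860 - 1/211*139) = (-30044 + 32)*(13860 - 139/211) = -30012*2924321/211 = -87764721852/211 ≈ -4.1595e+8)
1/(W - 69269) = 1/(-87764721852/211 - 69269) = 1/(-87779337611/211) = -211/87779337611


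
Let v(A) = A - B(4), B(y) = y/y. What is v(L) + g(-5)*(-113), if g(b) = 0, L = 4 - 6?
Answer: -3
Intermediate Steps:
L = -2
B(y) = 1
v(A) = -1 + A (v(A) = A - 1*1 = A - 1 = -1 + A)
v(L) + g(-5)*(-113) = (-1 - 2) + 0*(-113) = -3 + 0 = -3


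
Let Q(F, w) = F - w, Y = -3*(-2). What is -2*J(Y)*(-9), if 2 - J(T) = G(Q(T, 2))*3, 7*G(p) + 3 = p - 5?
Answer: 468/7 ≈ 66.857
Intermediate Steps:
Y = 6
G(p) = -8/7 + p/7 (G(p) = -3/7 + (p - 5)/7 = -3/7 + (-5 + p)/7 = -3/7 + (-5/7 + p/7) = -8/7 + p/7)
J(T) = 44/7 - 3*T/7 (J(T) = 2 - (-8/7 + (T - 1*2)/7)*3 = 2 - (-8/7 + (T - 2)/7)*3 = 2 - (-8/7 + (-2 + T)/7)*3 = 2 - (-8/7 + (-2/7 + T/7))*3 = 2 - (-10/7 + T/7)*3 = 2 - (-30/7 + 3*T/7) = 2 + (30/7 - 3*T/7) = 44/7 - 3*T/7)
-2*J(Y)*(-9) = -2*(44/7 - 3/7*6)*(-9) = -2*(44/7 - 18/7)*(-9) = -2*26/7*(-9) = -52/7*(-9) = 468/7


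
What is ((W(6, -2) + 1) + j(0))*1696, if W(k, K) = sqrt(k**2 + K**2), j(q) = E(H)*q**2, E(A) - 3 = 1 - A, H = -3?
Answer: 1696 + 3392*sqrt(10) ≈ 12422.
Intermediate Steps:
E(A) = 4 - A (E(A) = 3 + (1 - A) = 4 - A)
j(q) = 7*q**2 (j(q) = (4 - 1*(-3))*q**2 = (4 + 3)*q**2 = 7*q**2)
W(k, K) = sqrt(K**2 + k**2)
((W(6, -2) + 1) + j(0))*1696 = ((sqrt((-2)**2 + 6**2) + 1) + 7*0**2)*1696 = ((sqrt(4 + 36) + 1) + 7*0)*1696 = ((sqrt(40) + 1) + 0)*1696 = ((2*sqrt(10) + 1) + 0)*1696 = ((1 + 2*sqrt(10)) + 0)*1696 = (1 + 2*sqrt(10))*1696 = 1696 + 3392*sqrt(10)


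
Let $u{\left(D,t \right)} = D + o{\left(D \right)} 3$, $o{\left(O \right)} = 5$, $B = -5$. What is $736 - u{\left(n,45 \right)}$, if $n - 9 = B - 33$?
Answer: $750$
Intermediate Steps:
$n = -29$ ($n = 9 - 38 = -29$)
$u{\left(D,t \right)} = 15 + D$ ($u{\left(D,t \right)} = D + 5 \cdot 3 = D + 15 = 15 + D$)
$736 - u{\left(n,45 \right)} = 736 - \left(15 - 29\right) = 736 - -14 = 736 + 14 = 750$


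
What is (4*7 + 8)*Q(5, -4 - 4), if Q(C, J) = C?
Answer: 180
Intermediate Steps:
(4*7 + 8)*Q(5, -4 - 4) = (4*7 + 8)*5 = (28 + 8)*5 = 36*5 = 180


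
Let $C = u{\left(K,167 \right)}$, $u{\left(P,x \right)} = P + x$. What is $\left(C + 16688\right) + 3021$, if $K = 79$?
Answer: $19955$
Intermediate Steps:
$C = 246$ ($C = 79 + 167 = 246$)
$\left(C + 16688\right) + 3021 = \left(246 + 16688\right) + 3021 = 16934 + 3021 = 19955$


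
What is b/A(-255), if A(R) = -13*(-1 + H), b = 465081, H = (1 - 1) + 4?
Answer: -155027/13 ≈ -11925.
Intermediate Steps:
H = 4 (H = 0 + 4 = 4)
A(R) = -39 (A(R) = -13*(-1 + 4) = -13*3 = -39)
b/A(-255) = 465081/(-39) = 465081*(-1/39) = -155027/13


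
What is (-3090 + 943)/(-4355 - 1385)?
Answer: 2147/5740 ≈ 0.37404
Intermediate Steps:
(-3090 + 943)/(-4355 - 1385) = -2147/(-5740) = -2147*(-1/5740) = 2147/5740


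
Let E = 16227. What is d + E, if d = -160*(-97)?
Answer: 31747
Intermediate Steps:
d = 15520
d + E = 15520 + 16227 = 31747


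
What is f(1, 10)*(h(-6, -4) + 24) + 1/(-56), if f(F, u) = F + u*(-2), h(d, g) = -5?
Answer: -20217/56 ≈ -361.02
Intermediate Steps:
f(F, u) = F - 2*u
f(1, 10)*(h(-6, -4) + 24) + 1/(-56) = (1 - 2*10)*(-5 + 24) + 1/(-56) = (1 - 20)*19 - 1/56 = -19*19 - 1/56 = -361 - 1/56 = -20217/56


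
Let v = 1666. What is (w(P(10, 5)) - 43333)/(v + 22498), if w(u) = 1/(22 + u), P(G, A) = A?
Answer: -584995/326214 ≈ -1.7933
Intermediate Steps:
(w(P(10, 5)) - 43333)/(v + 22498) = (1/(22 + 5) - 43333)/(1666 + 22498) = (1/27 - 43333)/24164 = (1/27 - 43333)*(1/24164) = -1169990/27*1/24164 = -584995/326214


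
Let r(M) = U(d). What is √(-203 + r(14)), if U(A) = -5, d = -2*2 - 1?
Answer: 4*I*√13 ≈ 14.422*I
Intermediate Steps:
d = -5 (d = -4 - 1 = -5)
r(M) = -5
√(-203 + r(14)) = √(-203 - 5) = √(-208) = 4*I*√13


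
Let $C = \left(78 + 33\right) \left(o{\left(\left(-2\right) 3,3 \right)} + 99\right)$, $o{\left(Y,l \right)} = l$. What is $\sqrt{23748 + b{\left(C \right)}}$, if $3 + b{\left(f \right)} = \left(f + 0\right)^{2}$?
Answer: $\sqrt{128211429} \approx 11323.0$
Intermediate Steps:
$C = 11322$ ($C = \left(78 + 33\right) \left(3 + 99\right) = 111 \cdot 102 = 11322$)
$b{\left(f \right)} = -3 + f^{2}$ ($b{\left(f \right)} = -3 + \left(f + 0\right)^{2} = -3 + f^{2}$)
$\sqrt{23748 + b{\left(C \right)}} = \sqrt{23748 - \left(3 - 11322^{2}\right)} = \sqrt{23748 + \left(-3 + 128187684\right)} = \sqrt{23748 + 128187681} = \sqrt{128211429}$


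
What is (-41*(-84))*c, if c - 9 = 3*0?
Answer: 30996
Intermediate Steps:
c = 9 (c = 9 + 3*0 = 9 + 0 = 9)
(-41*(-84))*c = -41*(-84)*9 = 3444*9 = 30996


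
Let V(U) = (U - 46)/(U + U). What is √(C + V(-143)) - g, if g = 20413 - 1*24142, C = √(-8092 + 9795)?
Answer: 3729 + √(54054 + 81796*√1703)/286 ≈ 3735.5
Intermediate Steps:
V(U) = (-46 + U)/(2*U) (V(U) = (-46 + U)/((2*U)) = (-46 + U)*(1/(2*U)) = (-46 + U)/(2*U))
C = √1703 ≈ 41.267
g = -3729 (g = 20413 - 24142 = -3729)
√(C + V(-143)) - g = √(√1703 + (½)*(-46 - 143)/(-143)) - 1*(-3729) = √(√1703 + (½)*(-1/143)*(-189)) + 3729 = √(√1703 + 189/286) + 3729 = √(189/286 + √1703) + 3729 = 3729 + √(189/286 + √1703)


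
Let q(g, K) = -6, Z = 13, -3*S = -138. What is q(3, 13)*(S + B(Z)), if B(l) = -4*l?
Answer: 36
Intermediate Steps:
S = 46 (S = -⅓*(-138) = 46)
q(3, 13)*(S + B(Z)) = -6*(46 - 4*13) = -6*(46 - 52) = -6*(-6) = 36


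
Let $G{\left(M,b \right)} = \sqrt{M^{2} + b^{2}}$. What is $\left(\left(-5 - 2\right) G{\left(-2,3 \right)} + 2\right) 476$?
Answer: $952 - 3332 \sqrt{13} \approx -11062.0$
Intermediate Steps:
$\left(\left(-5 - 2\right) G{\left(-2,3 \right)} + 2\right) 476 = \left(\left(-5 - 2\right) \sqrt{\left(-2\right)^{2} + 3^{2}} + 2\right) 476 = \left(- 7 \sqrt{4 + 9} + 2\right) 476 = \left(- 7 \sqrt{13} + 2\right) 476 = \left(2 - 7 \sqrt{13}\right) 476 = 952 - 3332 \sqrt{13}$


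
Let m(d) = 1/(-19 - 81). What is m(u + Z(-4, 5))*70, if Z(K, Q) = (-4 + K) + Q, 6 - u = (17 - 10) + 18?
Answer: -7/10 ≈ -0.70000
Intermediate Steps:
u = -19 (u = 6 - ((17 - 10) + 18) = 6 - (7 + 18) = 6 - 1*25 = 6 - 25 = -19)
Z(K, Q) = -4 + K + Q
m(d) = -1/100 (m(d) = 1/(-100) = -1/100)
m(u + Z(-4, 5))*70 = -1/100*70 = -7/10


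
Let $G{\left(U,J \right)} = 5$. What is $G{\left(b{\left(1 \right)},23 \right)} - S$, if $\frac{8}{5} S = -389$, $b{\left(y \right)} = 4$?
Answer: $\frac{1985}{8} \approx 248.13$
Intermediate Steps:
$S = - \frac{1945}{8}$ ($S = \frac{5}{8} \left(-389\right) = - \frac{1945}{8} \approx -243.13$)
$G{\left(b{\left(1 \right)},23 \right)} - S = 5 - - \frac{1945}{8} = 5 + \frac{1945}{8} = \frac{1985}{8}$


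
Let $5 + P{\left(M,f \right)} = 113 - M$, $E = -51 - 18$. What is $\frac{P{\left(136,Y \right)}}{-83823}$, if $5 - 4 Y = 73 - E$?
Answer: $\frac{28}{83823} \approx 0.00033404$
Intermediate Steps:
$E = -69$ ($E = -51 - 18 = -69$)
$Y = - \frac{137}{4}$ ($Y = \frac{5}{4} - \frac{73 - -69}{4} = \frac{5}{4} - \frac{73 + 69}{4} = \frac{5}{4} - \frac{71}{2} = - \frac{137}{4} \approx -34.25$)
$P{\left(M,f \right)} = 108 - M$ ($P{\left(M,f \right)} = -5 - \left(-113 + M\right) = 108 - M$)
$\frac{P{\left(136,Y \right)}}{-83823} = \frac{108 - 136}{-83823} = \left(108 - 136\right) \left(- \frac{1}{83823}\right) = \left(-28\right) \left(- \frac{1}{83823}\right) = \frac{28}{83823}$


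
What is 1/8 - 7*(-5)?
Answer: 281/8 ≈ 35.125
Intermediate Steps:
1/8 - 7*(-5) = ⅛ + 35 = 281/8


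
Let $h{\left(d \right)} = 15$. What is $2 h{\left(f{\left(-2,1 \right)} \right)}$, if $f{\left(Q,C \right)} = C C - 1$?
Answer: $30$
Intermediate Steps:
$f{\left(Q,C \right)} = -1 + C^{2}$ ($f{\left(Q,C \right)} = C^{2} - 1 = -1 + C^{2}$)
$2 h{\left(f{\left(-2,1 \right)} \right)} = 2 \cdot 15 = 30$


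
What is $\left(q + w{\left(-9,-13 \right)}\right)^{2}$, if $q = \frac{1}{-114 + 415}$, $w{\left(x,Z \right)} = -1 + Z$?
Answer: $\frac{17749369}{90601} \approx 195.91$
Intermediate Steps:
$q = \frac{1}{301} \approx 0.0033223$
$\left(q + w{\left(-9,-13 \right)}\right)^{2} = \left(\frac{1}{301} - 14\right)^{2} = \left(- \frac{4213}{301}\right)^{2} = \frac{17749369}{90601}$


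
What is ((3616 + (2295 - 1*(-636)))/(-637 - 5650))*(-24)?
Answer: 157128/6287 ≈ 24.993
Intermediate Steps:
((3616 + (2295 - 1*(-636)))/(-637 - 5650))*(-24) = ((3616 + (2295 + 636))/(-6287))*(-24) = ((3616 + 2931)*(-1/6287))*(-24) = (6547*(-1/6287))*(-24) = -6547/6287*(-24) = 157128/6287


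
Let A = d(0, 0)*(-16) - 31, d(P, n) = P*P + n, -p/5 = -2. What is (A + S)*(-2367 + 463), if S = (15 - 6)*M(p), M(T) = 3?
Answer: 7616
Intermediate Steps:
p = 10 (p = -5*(-2) = 10)
d(P, n) = n + P² (d(P, n) = P² + n = n + P²)
A = -31 (A = (0 + 0²)*(-16) - 31 = (0 + 0)*(-16) - 31 = 0*(-16) - 31 = 0 - 31 = -31)
S = 27 (S = (15 - 6)*3 = 9*3 = 27)
(A + S)*(-2367 + 463) = (-31 + 27)*(-2367 + 463) = -4*(-1904) = 7616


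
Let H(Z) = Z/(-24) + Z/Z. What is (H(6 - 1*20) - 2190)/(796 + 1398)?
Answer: -26261/26328 ≈ -0.99746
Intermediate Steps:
H(Z) = 1 - Z/24 (H(Z) = Z*(-1/24) + 1 = -Z/24 + 1 = 1 - Z/24)
(H(6 - 1*20) - 2190)/(796 + 1398) = ((1 - (6 - 1*20)/24) - 2190)/(796 + 1398) = ((1 - (6 - 20)/24) - 2190)/2194 = ((1 - 1/24*(-14)) - 2190)*(1/2194) = ((1 + 7/12) - 2190)*(1/2194) = (19/12 - 2190)*(1/2194) = -26261/12*1/2194 = -26261/26328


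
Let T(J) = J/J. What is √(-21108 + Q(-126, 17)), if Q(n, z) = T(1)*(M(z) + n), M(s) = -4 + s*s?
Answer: I*√20949 ≈ 144.74*I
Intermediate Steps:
T(J) = 1
M(s) = -4 + s²
Q(n, z) = -4 + n + z² (Q(n, z) = 1*((-4 + z²) + n) = 1*(-4 + n + z²) = -4 + n + z²)
√(-21108 + Q(-126, 17)) = √(-21108 + (-4 - 126 + 17²)) = √(-21108 + (-4 - 126 + 289)) = √(-21108 + 159) = √(-20949) = I*√20949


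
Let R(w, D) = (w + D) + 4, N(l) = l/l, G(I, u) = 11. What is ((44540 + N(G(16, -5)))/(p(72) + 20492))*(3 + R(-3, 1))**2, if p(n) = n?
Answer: 1113525/20564 ≈ 54.149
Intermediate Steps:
N(l) = 1
R(w, D) = 4 + D + w (R(w, D) = (D + w) + 4 = 4 + D + w)
((44540 + N(G(16, -5)))/(p(72) + 20492))*(3 + R(-3, 1))**2 = ((44540 + 1)/(72 + 20492))*(3 + (4 + 1 - 3))**2 = (44541/20564)*(3 + 2)**2 = (44541*(1/20564))*5**2 = (44541/20564)*25 = 1113525/20564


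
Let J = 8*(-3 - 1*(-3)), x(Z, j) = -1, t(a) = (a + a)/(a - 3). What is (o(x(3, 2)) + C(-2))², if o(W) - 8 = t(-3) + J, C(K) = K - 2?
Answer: 25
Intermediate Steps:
t(a) = 2*a/(-3 + a) (t(a) = (2*a)/(-3 + a) = 2*a/(-3 + a))
J = 0 (J = 8*(-3 + 3) = 8*0 = 0)
C(K) = -2 + K
o(W) = 9 (o(W) = 8 + (2*(-3)/(-3 - 3) + 0) = 8 + (2*(-3)/(-6) + 0) = 8 + (2*(-3)*(-⅙) + 0) = 8 + (1 + 0) = 8 + 1 = 9)
(o(x(3, 2)) + C(-2))² = (9 + (-2 - 2))² = (9 - 4)² = 5² = 25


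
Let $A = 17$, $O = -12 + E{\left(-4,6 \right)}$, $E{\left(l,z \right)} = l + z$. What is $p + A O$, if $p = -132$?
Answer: $-302$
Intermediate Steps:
$O = -10$ ($O = -12 + \left(-4 + 6\right) = -12 + 2 = -10$)
$p + A O = -132 + 17 \left(-10\right) = -132 - 170 = -302$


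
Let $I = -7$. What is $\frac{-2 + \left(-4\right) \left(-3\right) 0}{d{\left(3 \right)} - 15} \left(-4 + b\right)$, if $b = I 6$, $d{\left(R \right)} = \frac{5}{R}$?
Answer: $- \frac{69}{10} \approx -6.9$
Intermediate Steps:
$b = -42$ ($b = \left(-7\right) 6 = -42$)
$\frac{-2 + \left(-4\right) \left(-3\right) 0}{d{\left(3 \right)} - 15} \left(-4 + b\right) = \frac{-2 + \left(-4\right) \left(-3\right) 0}{\frac{5}{3} - 15} \left(-4 - 42\right) = \frac{-2 + 12 \cdot 0}{5 \cdot \frac{1}{3} - 15} \left(-46\right) = \frac{-2 + 0}{\frac{5}{3} - 15} \left(-46\right) = - \frac{2}{- \frac{40}{3}} \left(-46\right) = \left(-2\right) \left(- \frac{3}{40}\right) \left(-46\right) = \frac{3}{20} \left(-46\right) = - \frac{69}{10}$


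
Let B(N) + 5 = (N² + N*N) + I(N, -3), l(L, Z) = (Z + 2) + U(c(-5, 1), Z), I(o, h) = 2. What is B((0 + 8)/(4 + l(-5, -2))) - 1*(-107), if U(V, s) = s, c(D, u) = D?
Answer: 136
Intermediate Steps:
l(L, Z) = 2 + 2*Z (l(L, Z) = (Z + 2) + Z = (2 + Z) + Z = 2 + 2*Z)
B(N) = -3 + 2*N² (B(N) = -5 + ((N² + N*N) + 2) = -5 + ((N² + N²) + 2) = -5 + (2*N² + 2) = -5 + (2 + 2*N²) = -3 + 2*N²)
B((0 + 8)/(4 + l(-5, -2))) - 1*(-107) = (-3 + 2*((0 + 8)/(4 + (2 + 2*(-2))))²) - 1*(-107) = (-3 + 2*(8/(4 + (2 - 4)))²) + 107 = (-3 + 2*(8/(4 - 2))²) + 107 = (-3 + 2*(8/2)²) + 107 = (-3 + 2*(8*(½))²) + 107 = (-3 + 2*4²) + 107 = (-3 + 2*16) + 107 = (-3 + 32) + 107 = 29 + 107 = 136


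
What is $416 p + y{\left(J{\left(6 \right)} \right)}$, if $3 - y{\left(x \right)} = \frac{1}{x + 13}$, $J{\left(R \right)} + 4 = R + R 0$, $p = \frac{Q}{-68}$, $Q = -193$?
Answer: $\frac{301828}{255} \approx 1183.6$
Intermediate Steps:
$p = \frac{193}{68}$ ($p = - \frac{193}{-68} = \left(-193\right) \left(- \frac{1}{68}\right) = \frac{193}{68} \approx 2.8382$)
$J{\left(R \right)} = -4 + R$ ($J{\left(R \right)} = -4 + \left(R + R 0\right) = -4 + \left(R + 0\right) = -4 + R$)
$y{\left(x \right)} = 3 - \frac{1}{13 + x}$ ($y{\left(x \right)} = 3 - \frac{1}{x + 13} = 3 - \frac{1}{13 + x}$)
$416 p + y{\left(J{\left(6 \right)} \right)} = 416 \cdot \frac{193}{68} + \frac{38 + 3 \left(-4 + 6\right)}{13 + \left(-4 + 6\right)} = \frac{20072}{17} + \frac{38 + 3 \cdot 2}{13 + 2} = \frac{20072}{17} + \frac{38 + 6}{15} = \frac{20072}{17} + \frac{1}{15} \cdot 44 = \frac{20072}{17} + \frac{44}{15} = \frac{301828}{255}$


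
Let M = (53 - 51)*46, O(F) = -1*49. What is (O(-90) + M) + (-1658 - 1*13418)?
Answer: -15033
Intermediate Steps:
O(F) = -49
M = 92 (M = 2*46 = 92)
(O(-90) + M) + (-1658 - 1*13418) = (-49 + 92) + (-1658 - 1*13418) = 43 + (-1658 - 13418) = 43 - 15076 = -15033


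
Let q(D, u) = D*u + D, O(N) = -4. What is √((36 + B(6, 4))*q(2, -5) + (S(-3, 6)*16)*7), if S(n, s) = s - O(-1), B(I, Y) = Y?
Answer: 20*√2 ≈ 28.284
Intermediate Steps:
q(D, u) = D + D*u
S(n, s) = 4 + s (S(n, s) = s - 1*(-4) = s + 4 = 4 + s)
√((36 + B(6, 4))*q(2, -5) + (S(-3, 6)*16)*7) = √((36 + 4)*(2*(1 - 5)) + ((4 + 6)*16)*7) = √(40*(2*(-4)) + (10*16)*7) = √(40*(-8) + 160*7) = √(-320 + 1120) = √800 = 20*√2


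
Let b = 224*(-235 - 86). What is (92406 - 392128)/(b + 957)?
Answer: 299722/70947 ≈ 4.2246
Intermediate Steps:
b = -71904 (b = 224*(-321) = -71904)
(92406 - 392128)/(b + 957) = (92406 - 392128)/(-71904 + 957) = -299722/(-70947) = -299722*(-1/70947) = 299722/70947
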